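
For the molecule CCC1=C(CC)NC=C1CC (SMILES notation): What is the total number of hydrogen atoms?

Walk through each heavy atom and fill implicit hydrogens from standard valence (C 4, N 3, O 2, S 2, halogen 1):
  atom 1: C, bond orders sum to 1 (valence 4) → 3 H
  atom 2: C, bond orders sum to 2 (valence 4) → 2 H
  atom 3: C, bond orders sum to 4 (valence 4) → 0 H
  atom 4: C, bond orders sum to 4 (valence 4) → 0 H
  atom 5: C, bond orders sum to 2 (valence 4) → 2 H
  atom 6: C, bond orders sum to 1 (valence 4) → 3 H
  atom 7: N, bond orders sum to 2 (valence 3) → 1 H
  atom 8: C, bond orders sum to 3 (valence 4) → 1 H
  atom 9: C, bond orders sum to 4 (valence 4) → 0 H
  atom 10: C, bond orders sum to 2 (valence 4) → 2 H
  atom 11: C, bond orders sum to 1 (valence 4) → 3 H
Total hydrogens: 17.

17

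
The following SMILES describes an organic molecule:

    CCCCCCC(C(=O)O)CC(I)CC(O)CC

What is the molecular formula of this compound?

Walk through each heavy atom and fill implicit hydrogens from standard valence (C 4, N 3, O 2, S 2, halogen 1):
  atom 1: C, bond orders sum to 1 (valence 4) → 3 H
  atom 2: C, bond orders sum to 2 (valence 4) → 2 H
  atom 3: C, bond orders sum to 2 (valence 4) → 2 H
  atom 4: C, bond orders sum to 2 (valence 4) → 2 H
  atom 5: C, bond orders sum to 2 (valence 4) → 2 H
  atom 6: C, bond orders sum to 2 (valence 4) → 2 H
  atom 7: C, bond orders sum to 3 (valence 4) → 1 H
  atom 8: C, bond orders sum to 4 (valence 4) → 0 H
  atom 9: O, bond orders sum to 2 (valence 2) → 0 H
  atom 10: O, bond orders sum to 1 (valence 2) → 1 H
  atom 11: C, bond orders sum to 2 (valence 4) → 2 H
  atom 12: C, bond orders sum to 3 (valence 4) → 1 H
  atom 13: I (halogen, monovalent) → 0 H
  atom 14: C, bond orders sum to 2 (valence 4) → 2 H
  atom 15: C, bond orders sum to 3 (valence 4) → 1 H
  atom 16: O, bond orders sum to 1 (valence 2) → 1 H
  atom 17: C, bond orders sum to 2 (valence 4) → 2 H
  atom 18: C, bond orders sum to 1 (valence 4) → 3 H
Totals → C:14, H:27, I:1, O:3.
In Hill order: C14H27IO3.

C14H27IO3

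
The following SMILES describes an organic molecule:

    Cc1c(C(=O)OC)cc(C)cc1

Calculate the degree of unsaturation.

Molecular formula: C10H12O2.
DoU = (2C + 2 + N − H − X) / 2, where X is the halogen count and O/S are ignored.
    = (2·10 + 2 + 0 − 12 − 0) / 2 = 10 / 2 = 5.

5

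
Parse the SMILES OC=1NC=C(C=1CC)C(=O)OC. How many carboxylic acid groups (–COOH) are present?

0

Scan the SMILES for the carboxylic acid motif — none present.
Groups that are present: 1 ester, 1 hydroxyl.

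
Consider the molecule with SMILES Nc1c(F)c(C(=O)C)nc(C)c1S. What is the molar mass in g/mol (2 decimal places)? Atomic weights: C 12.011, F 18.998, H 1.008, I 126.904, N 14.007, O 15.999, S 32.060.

200.23 g/mol

First, the molecular formula is C8H9FN2OS (counting implicit H from valence).
  C: 8 × 12.011 = 96.088
  F: 1 × 18.998 = 18.998
  H: 9 × 1.008 = 9.072
  N: 2 × 14.007 = 28.014
  O: 1 × 15.999 = 15.999
  S: 1 × 32.060 = 32.060
Sum: 8×12.011 + 1×18.998 + 9×1.008 + 2×14.007 + 1×15.999 + 1×32.060 = 200.231 → 200.23 g/mol.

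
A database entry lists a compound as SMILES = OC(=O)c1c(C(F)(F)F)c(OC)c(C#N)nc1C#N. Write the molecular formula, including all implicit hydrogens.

C10H4F3N3O3

Walk through each heavy atom and fill implicit hydrogens from standard valence (C 4, N 3, O 2, S 2, halogen 1); for lowercase aromatic atoms, an aromatic c carries 1 H when it has two neighbours and 0 H with three, and aromatic n carries 0 H:
  atom 1: O, bond orders sum to 1 (valence 2) → 1 H
  atom 2: C, bond orders sum to 4 (valence 4) → 0 H
  atom 3: O, bond orders sum to 2 (valence 2) → 0 H
  atom 4: aromatic c, 3 neighbours → 0 H
  atom 5: aromatic c, 3 neighbours → 0 H
  atom 6: C, bond orders sum to 4 (valence 4) → 0 H
  atom 7: F (halogen, monovalent) → 0 H
  atom 8: F (halogen, monovalent) → 0 H
  atom 9: F (halogen, monovalent) → 0 H
  atom 10: aromatic c, 3 neighbours → 0 H
  atom 11: O, bond orders sum to 2 (valence 2) → 0 H
  atom 12: C, bond orders sum to 1 (valence 4) → 3 H
  atom 13: aromatic c, 3 neighbours → 0 H
  atom 14: C, bond orders sum to 4 (valence 4) → 0 H
  atom 15: N, bond orders sum to 3 (valence 3) → 0 H
  atom 16: aromatic n, 2 neighbours → 0 H
  atom 17: aromatic c, 3 neighbours → 0 H
  atom 18: C, bond orders sum to 4 (valence 4) → 0 H
  atom 19: N, bond orders sum to 3 (valence 3) → 0 H
Totals → C:10, H:4, F:3, N:3, O:3.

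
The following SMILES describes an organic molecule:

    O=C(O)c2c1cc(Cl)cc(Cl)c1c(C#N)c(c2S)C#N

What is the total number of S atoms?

1

Scan the SMILES for S atoms (remember two-letter symbols like Cl and Br are single atoms).
Sulfur count: 1.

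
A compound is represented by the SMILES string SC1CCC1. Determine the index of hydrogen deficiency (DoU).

1

Degree of unsaturation = (number of rings) + (number of π bonds).
Ring closures in the SMILES: 1.
π bonds: none → 0 DoU from unsaturation.
Total DoU = 1 + 0 = 1.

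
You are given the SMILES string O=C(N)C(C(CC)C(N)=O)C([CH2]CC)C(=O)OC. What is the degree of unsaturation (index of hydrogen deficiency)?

Molecular formula: C12H22N2O4.
DoU = (2C + 2 + N − H − X) / 2, where X is the halogen count and O/S are ignored.
    = (2·12 + 2 + 2 − 22 − 0) / 2 = 6 / 2 = 3.

3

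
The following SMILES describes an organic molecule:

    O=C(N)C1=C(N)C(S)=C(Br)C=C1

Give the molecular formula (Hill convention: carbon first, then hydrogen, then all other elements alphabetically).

C7H7BrN2OS

Walk through each heavy atom and fill implicit hydrogens from standard valence (C 4, N 3, O 2, S 2, halogen 1):
  atom 1: O, bond orders sum to 2 (valence 2) → 0 H
  atom 2: C, bond orders sum to 4 (valence 4) → 0 H
  atom 3: N, bond orders sum to 1 (valence 3) → 2 H
  atom 4: C, bond orders sum to 4 (valence 4) → 0 H
  atom 5: C, bond orders sum to 4 (valence 4) → 0 H
  atom 6: N, bond orders sum to 1 (valence 3) → 2 H
  atom 7: C, bond orders sum to 4 (valence 4) → 0 H
  atom 8: S, bond orders sum to 1 (valence 2) → 1 H
  atom 9: C, bond orders sum to 4 (valence 4) → 0 H
  atom 10: Br (halogen, monovalent) → 0 H
  atom 11: C, bond orders sum to 3 (valence 4) → 1 H
  atom 12: C, bond orders sum to 3 (valence 4) → 1 H
Totals → C:7, H:7, Br:1, N:2, O:1, S:1.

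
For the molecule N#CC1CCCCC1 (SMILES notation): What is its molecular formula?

C7H11N

Walk through each heavy atom and fill implicit hydrogens from standard valence (C 4, N 3, O 2, S 2, halogen 1):
  atom 1: N, bond orders sum to 3 (valence 3) → 0 H
  atom 2: C, bond orders sum to 4 (valence 4) → 0 H
  atom 3: C, bond orders sum to 3 (valence 4) → 1 H
  atom 4: C, bond orders sum to 2 (valence 4) → 2 H
  atom 5: C, bond orders sum to 2 (valence 4) → 2 H
  atom 6: C, bond orders sum to 2 (valence 4) → 2 H
  atom 7: C, bond orders sum to 2 (valence 4) → 2 H
  atom 8: C, bond orders sum to 2 (valence 4) → 2 H
Totals → C:7, H:11, N:1.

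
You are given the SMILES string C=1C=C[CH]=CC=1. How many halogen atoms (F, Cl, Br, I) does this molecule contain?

Scan the SMILES for the halogen motif — none present.

0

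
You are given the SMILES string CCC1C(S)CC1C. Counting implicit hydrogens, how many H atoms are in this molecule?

Walk through each heavy atom and fill implicit hydrogens from standard valence (C 4, N 3, O 2, S 2, halogen 1):
  atom 1: C, bond orders sum to 1 (valence 4) → 3 H
  atom 2: C, bond orders sum to 2 (valence 4) → 2 H
  atom 3: C, bond orders sum to 3 (valence 4) → 1 H
  atom 4: C, bond orders sum to 3 (valence 4) → 1 H
  atom 5: S, bond orders sum to 1 (valence 2) → 1 H
  atom 6: C, bond orders sum to 2 (valence 4) → 2 H
  atom 7: C, bond orders sum to 3 (valence 4) → 1 H
  atom 8: C, bond orders sum to 1 (valence 4) → 3 H
Total hydrogens: 14.

14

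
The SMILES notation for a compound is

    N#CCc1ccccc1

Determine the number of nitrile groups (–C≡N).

The nitrile motif appears at heavy-atom position 2 in the SMILES.
Nitrile count: 1.

1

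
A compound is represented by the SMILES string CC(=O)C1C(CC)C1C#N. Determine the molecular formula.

Walk through each heavy atom and fill implicit hydrogens from standard valence (C 4, N 3, O 2, S 2, halogen 1):
  atom 1: C, bond orders sum to 1 (valence 4) → 3 H
  atom 2: C, bond orders sum to 4 (valence 4) → 0 H
  atom 3: O, bond orders sum to 2 (valence 2) → 0 H
  atom 4: C, bond orders sum to 3 (valence 4) → 1 H
  atom 5: C, bond orders sum to 3 (valence 4) → 1 H
  atom 6: C, bond orders sum to 2 (valence 4) → 2 H
  atom 7: C, bond orders sum to 1 (valence 4) → 3 H
  atom 8: C, bond orders sum to 3 (valence 4) → 1 H
  atom 9: C, bond orders sum to 4 (valence 4) → 0 H
  atom 10: N, bond orders sum to 3 (valence 3) → 0 H
Totals → C:8, H:11, N:1, O:1.

C8H11NO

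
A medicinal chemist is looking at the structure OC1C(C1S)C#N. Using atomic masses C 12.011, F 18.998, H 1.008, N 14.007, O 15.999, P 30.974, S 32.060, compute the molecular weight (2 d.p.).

First, the molecular formula is C4H5NOS (counting implicit H from valence).
  C: 4 × 12.011 = 48.044
  H: 5 × 1.008 = 5.040
  N: 1 × 14.007 = 14.007
  O: 1 × 15.999 = 15.999
  S: 1 × 32.060 = 32.060
Sum: 4×12.011 + 5×1.008 + 1×14.007 + 1×15.999 + 1×32.060 = 115.150 → 115.15 g/mol.

115.15 g/mol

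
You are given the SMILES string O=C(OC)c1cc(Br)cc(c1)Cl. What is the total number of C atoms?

Count every carbon token in the SMILES (each C, including those in ring-closure positions and inside branches).
Carbon count: 8.

8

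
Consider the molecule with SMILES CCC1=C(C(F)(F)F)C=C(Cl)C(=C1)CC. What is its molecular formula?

Walk through each heavy atom and fill implicit hydrogens from standard valence (C 4, N 3, O 2, S 2, halogen 1):
  atom 1: C, bond orders sum to 1 (valence 4) → 3 H
  atom 2: C, bond orders sum to 2 (valence 4) → 2 H
  atom 3: C, bond orders sum to 4 (valence 4) → 0 H
  atom 4: C, bond orders sum to 4 (valence 4) → 0 H
  atom 5: C, bond orders sum to 4 (valence 4) → 0 H
  atom 6: F (halogen, monovalent) → 0 H
  atom 7: F (halogen, monovalent) → 0 H
  atom 8: F (halogen, monovalent) → 0 H
  atom 9: C, bond orders sum to 3 (valence 4) → 1 H
  atom 10: C, bond orders sum to 4 (valence 4) → 0 H
  atom 11: Cl (halogen, monovalent) → 0 H
  atom 12: C, bond orders sum to 4 (valence 4) → 0 H
  atom 13: C, bond orders sum to 3 (valence 4) → 1 H
  atom 14: C, bond orders sum to 2 (valence 4) → 2 H
  atom 15: C, bond orders sum to 1 (valence 4) → 3 H
Totals → C:11, H:12, Cl:1, F:3.
In Hill order: C11H12ClF3.

C11H12ClF3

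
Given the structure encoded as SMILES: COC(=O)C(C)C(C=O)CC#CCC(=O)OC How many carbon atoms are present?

12

Count every carbon token in the SMILES (each C, including those in ring-closure positions and inside branches).
Carbon count: 12.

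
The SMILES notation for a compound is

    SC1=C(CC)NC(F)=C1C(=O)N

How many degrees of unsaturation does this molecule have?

Molecular formula: C7H9FN2OS.
DoU = (2C + 2 + N − H − X) / 2, where X is the halogen count and O/S are ignored.
    = (2·7 + 2 + 2 − 9 − 1) / 2 = 8 / 2 = 4.

4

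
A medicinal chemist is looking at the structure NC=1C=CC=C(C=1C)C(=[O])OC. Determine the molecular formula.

C9H11NO2

Walk through each heavy atom and fill implicit hydrogens from standard valence (C 4, N 3, O 2, S 2, halogen 1):
  atom 1: N, bond orders sum to 1 (valence 3) → 2 H
  atom 2: C, bond orders sum to 4 (valence 4) → 0 H
  atom 3: C, bond orders sum to 3 (valence 4) → 1 H
  atom 4: C, bond orders sum to 3 (valence 4) → 1 H
  atom 5: C, bond orders sum to 3 (valence 4) → 1 H
  atom 6: C, bond orders sum to 4 (valence 4) → 0 H
  atom 7: C, bond orders sum to 4 (valence 4) → 0 H
  atom 8: C, bond orders sum to 1 (valence 4) → 3 H
  atom 9: C, bond orders sum to 4 (valence 4) → 0 H
  atom 10: O with explicit H count 0
  atom 11: O, bond orders sum to 2 (valence 2) → 0 H
  atom 12: C, bond orders sum to 1 (valence 4) → 3 H
Totals → C:9, H:11, N:1, O:2.
In Hill order: C9H11NO2.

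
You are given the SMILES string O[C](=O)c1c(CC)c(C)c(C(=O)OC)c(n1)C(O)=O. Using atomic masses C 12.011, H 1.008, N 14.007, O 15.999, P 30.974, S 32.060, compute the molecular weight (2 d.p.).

267.24 g/mol

First, the molecular formula is C12H13NO6 (counting implicit H from valence).
  C: 12 × 12.011 = 144.132
  H: 13 × 1.008 = 13.104
  N: 1 × 14.007 = 14.007
  O: 6 × 15.999 = 95.994
Sum: 12×12.011 + 13×1.008 + 1×14.007 + 6×15.999 = 267.237 → 267.24 g/mol.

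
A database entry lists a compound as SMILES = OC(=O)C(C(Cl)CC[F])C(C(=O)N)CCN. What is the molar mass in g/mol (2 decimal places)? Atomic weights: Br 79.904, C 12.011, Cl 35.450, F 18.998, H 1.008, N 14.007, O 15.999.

254.69 g/mol

First, the molecular formula is C9H16ClFN2O3 (counting implicit H from valence).
  C: 9 × 12.011 = 108.099
  Cl: 1 × 35.450 = 35.450
  F: 1 × 18.998 = 18.998
  H: 16 × 1.008 = 16.128
  N: 2 × 14.007 = 28.014
  O: 3 × 15.999 = 47.997
Sum: 9×12.011 + 1×35.450 + 1×18.998 + 16×1.008 + 2×14.007 + 3×15.999 = 254.686 → 254.69 g/mol.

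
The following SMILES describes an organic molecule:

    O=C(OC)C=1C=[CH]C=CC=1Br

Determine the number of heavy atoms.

Every atom symbol written in the SMILES (organic subset) is one heavy atom; implicit H are not written.
Heavy atoms by element → Br:1, C:8, O:2.
Total: 11.

11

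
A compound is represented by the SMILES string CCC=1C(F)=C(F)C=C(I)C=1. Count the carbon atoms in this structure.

8

Count every carbon token in the SMILES (each C, including those in ring-closure positions and inside branches).
Carbon count: 8.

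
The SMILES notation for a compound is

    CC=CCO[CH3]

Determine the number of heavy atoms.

6

Every atom symbol written in the SMILES (organic subset) is one heavy atom; implicit H are not written.
Heavy atoms by element → C:5, O:1.
Total: 6.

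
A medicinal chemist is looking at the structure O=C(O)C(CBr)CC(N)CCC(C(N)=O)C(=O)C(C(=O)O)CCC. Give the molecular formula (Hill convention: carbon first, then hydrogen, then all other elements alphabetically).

C15H25BrN2O6

Walk through each heavy atom and fill implicit hydrogens from standard valence (C 4, N 3, O 2, S 2, halogen 1):
  atom 1: O, bond orders sum to 2 (valence 2) → 0 H
  atom 2: C, bond orders sum to 4 (valence 4) → 0 H
  atom 3: O, bond orders sum to 1 (valence 2) → 1 H
  atom 4: C, bond orders sum to 3 (valence 4) → 1 H
  atom 5: C, bond orders sum to 2 (valence 4) → 2 H
  atom 6: Br (halogen, monovalent) → 0 H
  atom 7: C, bond orders sum to 2 (valence 4) → 2 H
  atom 8: C, bond orders sum to 3 (valence 4) → 1 H
  atom 9: N, bond orders sum to 1 (valence 3) → 2 H
  atom 10: C, bond orders sum to 2 (valence 4) → 2 H
  atom 11: C, bond orders sum to 2 (valence 4) → 2 H
  atom 12: C, bond orders sum to 3 (valence 4) → 1 H
  atom 13: C, bond orders sum to 4 (valence 4) → 0 H
  atom 14: N, bond orders sum to 1 (valence 3) → 2 H
  atom 15: O, bond orders sum to 2 (valence 2) → 0 H
  atom 16: C, bond orders sum to 4 (valence 4) → 0 H
  atom 17: O, bond orders sum to 2 (valence 2) → 0 H
  atom 18: C, bond orders sum to 3 (valence 4) → 1 H
  atom 19: C, bond orders sum to 4 (valence 4) → 0 H
  atom 20: O, bond orders sum to 2 (valence 2) → 0 H
  atom 21: O, bond orders sum to 1 (valence 2) → 1 H
  atom 22: C, bond orders sum to 2 (valence 4) → 2 H
  atom 23: C, bond orders sum to 2 (valence 4) → 2 H
  atom 24: C, bond orders sum to 1 (valence 4) → 3 H
Totals → C:15, H:25, Br:1, N:2, O:6.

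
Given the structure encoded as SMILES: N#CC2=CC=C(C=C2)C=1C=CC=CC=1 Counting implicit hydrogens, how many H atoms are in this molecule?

Walk through each heavy atom and fill implicit hydrogens from standard valence (C 4, N 3, O 2, S 2, halogen 1):
  atom 1: N, bond orders sum to 3 (valence 3) → 0 H
  atom 2: C, bond orders sum to 4 (valence 4) → 0 H
  atom 3: C, bond orders sum to 4 (valence 4) → 0 H
  atom 4: C, bond orders sum to 3 (valence 4) → 1 H
  atom 5: C, bond orders sum to 3 (valence 4) → 1 H
  atom 6: C, bond orders sum to 4 (valence 4) → 0 H
  atom 7: C, bond orders sum to 3 (valence 4) → 1 H
  atom 8: C, bond orders sum to 3 (valence 4) → 1 H
  atom 9: C, bond orders sum to 4 (valence 4) → 0 H
  atom 10: C, bond orders sum to 3 (valence 4) → 1 H
  atom 11: C, bond orders sum to 3 (valence 4) → 1 H
  atom 12: C, bond orders sum to 3 (valence 4) → 1 H
  atom 13: C, bond orders sum to 3 (valence 4) → 1 H
  atom 14: C, bond orders sum to 3 (valence 4) → 1 H
Total hydrogens: 9.

9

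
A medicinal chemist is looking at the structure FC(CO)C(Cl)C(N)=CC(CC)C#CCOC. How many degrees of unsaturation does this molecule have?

3

Degree of unsaturation = (number of rings) + (number of π bonds).
Ring closures in the SMILES: 0.
π bonds: 1 double bond (each 1 DoU), 1 triple bond (each 2 DoU) → 3 DoU from unsaturation.
Total DoU = 0 + 3 = 3.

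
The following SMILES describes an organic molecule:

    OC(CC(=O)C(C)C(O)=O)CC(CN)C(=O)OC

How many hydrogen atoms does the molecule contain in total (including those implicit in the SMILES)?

Walk through each heavy atom and fill implicit hydrogens from standard valence (C 4, N 3, O 2, S 2, halogen 1):
  atom 1: O, bond orders sum to 1 (valence 2) → 1 H
  atom 2: C, bond orders sum to 3 (valence 4) → 1 H
  atom 3: C, bond orders sum to 2 (valence 4) → 2 H
  atom 4: C, bond orders sum to 4 (valence 4) → 0 H
  atom 5: O, bond orders sum to 2 (valence 2) → 0 H
  atom 6: C, bond orders sum to 3 (valence 4) → 1 H
  atom 7: C, bond orders sum to 1 (valence 4) → 3 H
  atom 8: C, bond orders sum to 4 (valence 4) → 0 H
  atom 9: O, bond orders sum to 1 (valence 2) → 1 H
  atom 10: O, bond orders sum to 2 (valence 2) → 0 H
  atom 11: C, bond orders sum to 2 (valence 4) → 2 H
  atom 12: C, bond orders sum to 3 (valence 4) → 1 H
  atom 13: C, bond orders sum to 2 (valence 4) → 2 H
  atom 14: N, bond orders sum to 1 (valence 3) → 2 H
  atom 15: C, bond orders sum to 4 (valence 4) → 0 H
  atom 16: O, bond orders sum to 2 (valence 2) → 0 H
  atom 17: O, bond orders sum to 2 (valence 2) → 0 H
  atom 18: C, bond orders sum to 1 (valence 4) → 3 H
Total hydrogens: 19.

19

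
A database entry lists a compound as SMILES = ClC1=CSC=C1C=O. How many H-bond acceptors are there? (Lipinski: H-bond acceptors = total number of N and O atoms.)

1

N atoms: 0; O atoms: 1.
Lipinski HBA = 0 + 1 = 1.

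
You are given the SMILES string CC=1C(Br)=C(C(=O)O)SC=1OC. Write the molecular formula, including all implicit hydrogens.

C7H7BrO3S

Walk through each heavy atom and fill implicit hydrogens from standard valence (C 4, N 3, O 2, S 2, halogen 1):
  atom 1: C, bond orders sum to 1 (valence 4) → 3 H
  atom 2: C, bond orders sum to 4 (valence 4) → 0 H
  atom 3: C, bond orders sum to 4 (valence 4) → 0 H
  atom 4: Br (halogen, monovalent) → 0 H
  atom 5: C, bond orders sum to 4 (valence 4) → 0 H
  atom 6: C, bond orders sum to 4 (valence 4) → 0 H
  atom 7: O, bond orders sum to 2 (valence 2) → 0 H
  atom 8: O, bond orders sum to 1 (valence 2) → 1 H
  atom 9: S, bond orders sum to 2 (valence 2) → 0 H
  atom 10: C, bond orders sum to 4 (valence 4) → 0 H
  atom 11: O, bond orders sum to 2 (valence 2) → 0 H
  atom 12: C, bond orders sum to 1 (valence 4) → 3 H
Totals → C:7, H:7, Br:1, O:3, S:1.
In Hill order: C7H7BrO3S.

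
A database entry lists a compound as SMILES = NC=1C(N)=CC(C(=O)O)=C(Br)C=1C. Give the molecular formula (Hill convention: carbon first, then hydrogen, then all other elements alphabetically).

C8H9BrN2O2

Walk through each heavy atom and fill implicit hydrogens from standard valence (C 4, N 3, O 2, S 2, halogen 1):
  atom 1: N, bond orders sum to 1 (valence 3) → 2 H
  atom 2: C, bond orders sum to 4 (valence 4) → 0 H
  atom 3: C, bond orders sum to 4 (valence 4) → 0 H
  atom 4: N, bond orders sum to 1 (valence 3) → 2 H
  atom 5: C, bond orders sum to 3 (valence 4) → 1 H
  atom 6: C, bond orders sum to 4 (valence 4) → 0 H
  atom 7: C, bond orders sum to 4 (valence 4) → 0 H
  atom 8: O, bond orders sum to 2 (valence 2) → 0 H
  atom 9: O, bond orders sum to 1 (valence 2) → 1 H
  atom 10: C, bond orders sum to 4 (valence 4) → 0 H
  atom 11: Br (halogen, monovalent) → 0 H
  atom 12: C, bond orders sum to 4 (valence 4) → 0 H
  atom 13: C, bond orders sum to 1 (valence 4) → 3 H
Totals → C:8, H:9, Br:1, N:2, O:2.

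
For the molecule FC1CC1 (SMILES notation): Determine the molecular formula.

C3H5F

Walk through each heavy atom and fill implicit hydrogens from standard valence (C 4, N 3, O 2, S 2, halogen 1):
  atom 1: F (halogen, monovalent) → 0 H
  atom 2: C, bond orders sum to 3 (valence 4) → 1 H
  atom 3: C, bond orders sum to 2 (valence 4) → 2 H
  atom 4: C, bond orders sum to 2 (valence 4) → 2 H
Totals → C:3, H:5, F:1.
In Hill order: C3H5F.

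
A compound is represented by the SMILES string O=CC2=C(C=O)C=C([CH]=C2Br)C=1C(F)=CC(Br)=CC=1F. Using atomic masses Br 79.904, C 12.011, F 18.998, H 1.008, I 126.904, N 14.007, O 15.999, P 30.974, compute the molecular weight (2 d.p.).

404.00 g/mol

First, the molecular formula is C14H6Br2F2O2 (counting implicit H from valence).
  Br: 2 × 79.904 = 159.808
  C: 14 × 12.011 = 168.154
  F: 2 × 18.998 = 37.996
  H: 6 × 1.008 = 6.048
  O: 2 × 15.999 = 31.998
Sum: 2×79.904 + 14×12.011 + 2×18.998 + 6×1.008 + 2×15.999 = 404.004 → 404.00 g/mol.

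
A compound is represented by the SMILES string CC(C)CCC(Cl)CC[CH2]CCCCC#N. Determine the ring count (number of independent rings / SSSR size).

0

In SMILES, each pair of matching ring-closure digits denotes one ring-closing bond; the number of such bonds equals the number of independent rings.
Ring-closure bonds here: 0.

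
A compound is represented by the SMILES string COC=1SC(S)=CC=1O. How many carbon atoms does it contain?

5

Count every carbon token in the SMILES (each C, including those in ring-closure positions and inside branches).
Carbon count: 5.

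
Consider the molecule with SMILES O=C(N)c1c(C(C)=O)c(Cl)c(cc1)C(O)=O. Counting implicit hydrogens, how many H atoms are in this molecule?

8

Walk through each heavy atom and fill implicit hydrogens from standard valence (C 4, N 3, O 2, S 2, halogen 1); for lowercase aromatic atoms, an aromatic c carries 1 H when it has two neighbours and 0 H with three, and aromatic n carries 0 H:
  atom 1: O, bond orders sum to 2 (valence 2) → 0 H
  atom 2: C, bond orders sum to 4 (valence 4) → 0 H
  atom 3: N, bond orders sum to 1 (valence 3) → 2 H
  atom 4: aromatic c, 3 neighbours → 0 H
  atom 5: aromatic c, 3 neighbours → 0 H
  atom 6: C, bond orders sum to 4 (valence 4) → 0 H
  atom 7: C, bond orders sum to 1 (valence 4) → 3 H
  atom 8: O, bond orders sum to 2 (valence 2) → 0 H
  atom 9: aromatic c, 3 neighbours → 0 H
  atom 10: Cl (halogen, monovalent) → 0 H
  atom 11: aromatic c, 3 neighbours → 0 H
  atom 12: aromatic c, 2 neighbours → 1 H
  atom 13: aromatic c, 2 neighbours → 1 H
  atom 14: C, bond orders sum to 4 (valence 4) → 0 H
  atom 15: O, bond orders sum to 1 (valence 2) → 1 H
  atom 16: O, bond orders sum to 2 (valence 2) → 0 H
Total hydrogens: 8.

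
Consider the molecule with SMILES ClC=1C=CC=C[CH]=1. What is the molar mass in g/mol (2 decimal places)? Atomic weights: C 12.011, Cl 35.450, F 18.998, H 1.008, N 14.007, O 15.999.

First, the molecular formula is C6H5Cl (counting implicit H from valence).
  C: 6 × 12.011 = 72.066
  Cl: 1 × 35.450 = 35.450
  H: 5 × 1.008 = 5.040
Sum: 6×12.011 + 1×35.450 + 5×1.008 = 112.556 → 112.56 g/mol.

112.56 g/mol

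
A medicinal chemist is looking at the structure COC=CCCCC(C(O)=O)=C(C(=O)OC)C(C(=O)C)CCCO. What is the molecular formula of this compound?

Walk through each heavy atom and fill implicit hydrogens from standard valence (C 4, N 3, O 2, S 2, halogen 1):
  atom 1: C, bond orders sum to 1 (valence 4) → 3 H
  atom 2: O, bond orders sum to 2 (valence 2) → 0 H
  atom 3: C, bond orders sum to 3 (valence 4) → 1 H
  atom 4: C, bond orders sum to 3 (valence 4) → 1 H
  atom 5: C, bond orders sum to 2 (valence 4) → 2 H
  atom 6: C, bond orders sum to 2 (valence 4) → 2 H
  atom 7: C, bond orders sum to 2 (valence 4) → 2 H
  atom 8: C, bond orders sum to 4 (valence 4) → 0 H
  atom 9: C, bond orders sum to 4 (valence 4) → 0 H
  atom 10: O, bond orders sum to 1 (valence 2) → 1 H
  atom 11: O, bond orders sum to 2 (valence 2) → 0 H
  atom 12: C, bond orders sum to 4 (valence 4) → 0 H
  atom 13: C, bond orders sum to 4 (valence 4) → 0 H
  atom 14: O, bond orders sum to 2 (valence 2) → 0 H
  atom 15: O, bond orders sum to 2 (valence 2) → 0 H
  atom 16: C, bond orders sum to 1 (valence 4) → 3 H
  atom 17: C, bond orders sum to 3 (valence 4) → 1 H
  atom 18: C, bond orders sum to 4 (valence 4) → 0 H
  atom 19: O, bond orders sum to 2 (valence 2) → 0 H
  atom 20: C, bond orders sum to 1 (valence 4) → 3 H
  atom 21: C, bond orders sum to 2 (valence 4) → 2 H
  atom 22: C, bond orders sum to 2 (valence 4) → 2 H
  atom 23: C, bond orders sum to 2 (valence 4) → 2 H
  atom 24: O, bond orders sum to 1 (valence 2) → 1 H
Totals → C:17, H:26, O:7.

C17H26O7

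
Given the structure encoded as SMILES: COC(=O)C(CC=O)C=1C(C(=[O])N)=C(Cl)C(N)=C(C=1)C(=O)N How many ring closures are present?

In SMILES, each pair of matching ring-closure digits denotes one ring-closing bond; the number of such bonds equals the number of independent rings.
Ring-closure bonds here: 1.

1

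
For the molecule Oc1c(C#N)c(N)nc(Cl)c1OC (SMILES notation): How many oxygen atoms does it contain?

2

Scan the SMILES for O atoms (remember two-letter symbols like Cl and Br are single atoms).
Oxygen count: 2.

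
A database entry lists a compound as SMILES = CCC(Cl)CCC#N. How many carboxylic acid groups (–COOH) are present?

0

Scan the SMILES for the carboxylic acid motif — none present.
Groups that are present: 1 nitrile.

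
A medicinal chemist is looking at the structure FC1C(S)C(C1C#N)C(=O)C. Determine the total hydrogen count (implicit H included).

Walk through each heavy atom and fill implicit hydrogens from standard valence (C 4, N 3, O 2, S 2, halogen 1):
  atom 1: F (halogen, monovalent) → 0 H
  atom 2: C, bond orders sum to 3 (valence 4) → 1 H
  atom 3: C, bond orders sum to 3 (valence 4) → 1 H
  atom 4: S, bond orders sum to 1 (valence 2) → 1 H
  atom 5: C, bond orders sum to 3 (valence 4) → 1 H
  atom 6: C, bond orders sum to 3 (valence 4) → 1 H
  atom 7: C, bond orders sum to 4 (valence 4) → 0 H
  atom 8: N, bond orders sum to 3 (valence 3) → 0 H
  atom 9: C, bond orders sum to 4 (valence 4) → 0 H
  atom 10: O, bond orders sum to 2 (valence 2) → 0 H
  atom 11: C, bond orders sum to 1 (valence 4) → 3 H
Total hydrogens: 8.

8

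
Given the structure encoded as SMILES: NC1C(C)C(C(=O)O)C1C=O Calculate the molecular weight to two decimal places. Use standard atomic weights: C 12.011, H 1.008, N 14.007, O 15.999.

157.17 g/mol

First, the molecular formula is C7H11NO3 (counting implicit H from valence).
  C: 7 × 12.011 = 84.077
  H: 11 × 1.008 = 11.088
  N: 1 × 14.007 = 14.007
  O: 3 × 15.999 = 47.997
Sum: 7×12.011 + 11×1.008 + 1×14.007 + 3×15.999 = 157.169 → 157.17 g/mol.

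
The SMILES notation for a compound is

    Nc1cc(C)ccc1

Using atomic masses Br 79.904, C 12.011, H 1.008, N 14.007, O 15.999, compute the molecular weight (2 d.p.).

107.16 g/mol

First, the molecular formula is C7H9N (counting implicit H from valence).
  C: 7 × 12.011 = 84.077
  H: 9 × 1.008 = 9.072
  N: 1 × 14.007 = 14.007
Sum: 7×12.011 + 9×1.008 + 1×14.007 = 107.156 → 107.16 g/mol.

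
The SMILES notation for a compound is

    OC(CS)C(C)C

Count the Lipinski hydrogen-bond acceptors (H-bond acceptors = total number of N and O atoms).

N atoms: 0; O atoms: 1.
Lipinski HBA = 0 + 1 = 1.

1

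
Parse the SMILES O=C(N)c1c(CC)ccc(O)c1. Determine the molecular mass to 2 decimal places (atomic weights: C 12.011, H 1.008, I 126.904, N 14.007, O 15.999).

165.19 g/mol

First, the molecular formula is C9H11NO2 (counting implicit H from valence).
  C: 9 × 12.011 = 108.099
  H: 11 × 1.008 = 11.088
  N: 1 × 14.007 = 14.007
  O: 2 × 15.999 = 31.998
Sum: 9×12.011 + 11×1.008 + 1×14.007 + 2×15.999 = 165.192 → 165.19 g/mol.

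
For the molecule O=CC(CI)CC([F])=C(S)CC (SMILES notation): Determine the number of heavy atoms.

Every atom symbol written in the SMILES (organic subset) is one heavy atom; implicit H are not written.
Heavy atoms by element → C:8, F:1, I:1, O:1, S:1.
Total: 12.

12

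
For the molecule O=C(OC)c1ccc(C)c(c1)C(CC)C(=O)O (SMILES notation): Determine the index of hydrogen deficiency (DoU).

Molecular formula: C13H16O4.
DoU = (2C + 2 + N − H − X) / 2, where X is the halogen count and O/S are ignored.
    = (2·13 + 2 + 0 − 16 − 0) / 2 = 12 / 2 = 6.

6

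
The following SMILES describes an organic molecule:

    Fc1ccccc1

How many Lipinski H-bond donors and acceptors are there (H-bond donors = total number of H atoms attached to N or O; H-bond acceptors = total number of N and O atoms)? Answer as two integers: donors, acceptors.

0, 0

Donors: find every N or O and count the H atoms it carries.
  (no N or O atoms present)
Lipinski HBD = 0.
Acceptors: N atoms = 0, O atoms = 0 → HBA = 0.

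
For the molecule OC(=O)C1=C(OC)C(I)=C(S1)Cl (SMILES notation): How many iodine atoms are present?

1

Scan the SMILES for I atoms (remember two-letter symbols like Cl and Br are single atoms).
Iodine count: 1.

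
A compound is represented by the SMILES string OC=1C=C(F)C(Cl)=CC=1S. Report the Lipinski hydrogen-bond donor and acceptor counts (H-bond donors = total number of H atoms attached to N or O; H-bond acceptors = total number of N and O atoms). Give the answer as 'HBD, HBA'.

1, 1

Donors: find every N or O and count the H atoms it carries.
  atom 1 (O): bond orders sum to 1 → 1 H
Lipinski HBD = 1.
Acceptors: N atoms = 0, O atoms = 1 → HBA = 1.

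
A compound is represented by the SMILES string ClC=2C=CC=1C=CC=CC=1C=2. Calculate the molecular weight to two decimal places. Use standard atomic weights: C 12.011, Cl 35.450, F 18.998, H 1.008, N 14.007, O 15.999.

162.62 g/mol

First, the molecular formula is C10H7Cl (counting implicit H from valence).
  C: 10 × 12.011 = 120.110
  Cl: 1 × 35.450 = 35.450
  H: 7 × 1.008 = 7.056
Sum: 10×12.011 + 1×35.450 + 7×1.008 = 162.616 → 162.62 g/mol.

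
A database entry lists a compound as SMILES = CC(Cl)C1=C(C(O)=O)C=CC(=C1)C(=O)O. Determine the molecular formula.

Walk through each heavy atom and fill implicit hydrogens from standard valence (C 4, N 3, O 2, S 2, halogen 1):
  atom 1: C, bond orders sum to 1 (valence 4) → 3 H
  atom 2: C, bond orders sum to 3 (valence 4) → 1 H
  atom 3: Cl (halogen, monovalent) → 0 H
  atom 4: C, bond orders sum to 4 (valence 4) → 0 H
  atom 5: C, bond orders sum to 4 (valence 4) → 0 H
  atom 6: C, bond orders sum to 4 (valence 4) → 0 H
  atom 7: O, bond orders sum to 1 (valence 2) → 1 H
  atom 8: O, bond orders sum to 2 (valence 2) → 0 H
  atom 9: C, bond orders sum to 3 (valence 4) → 1 H
  atom 10: C, bond orders sum to 3 (valence 4) → 1 H
  atom 11: C, bond orders sum to 4 (valence 4) → 0 H
  atom 12: C, bond orders sum to 3 (valence 4) → 1 H
  atom 13: C, bond orders sum to 4 (valence 4) → 0 H
  atom 14: O, bond orders sum to 2 (valence 2) → 0 H
  atom 15: O, bond orders sum to 1 (valence 2) → 1 H
Totals → C:10, H:9, Cl:1, O:4.
In Hill order: C10H9ClO4.

C10H9ClO4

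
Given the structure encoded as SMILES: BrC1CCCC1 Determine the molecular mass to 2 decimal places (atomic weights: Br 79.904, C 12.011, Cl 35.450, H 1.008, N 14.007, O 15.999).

First, the molecular formula is C5H9Br (counting implicit H from valence).
  Br: 1 × 79.904 = 79.904
  C: 5 × 12.011 = 60.055
  H: 9 × 1.008 = 9.072
Sum: 1×79.904 + 5×12.011 + 9×1.008 = 149.031 → 149.03 g/mol.

149.03 g/mol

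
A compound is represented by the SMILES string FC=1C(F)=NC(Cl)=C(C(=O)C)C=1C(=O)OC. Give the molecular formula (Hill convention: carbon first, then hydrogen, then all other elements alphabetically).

C9H6ClF2NO3

Walk through each heavy atom and fill implicit hydrogens from standard valence (C 4, N 3, O 2, S 2, halogen 1):
  atom 1: F (halogen, monovalent) → 0 H
  atom 2: C, bond orders sum to 4 (valence 4) → 0 H
  atom 3: C, bond orders sum to 4 (valence 4) → 0 H
  atom 4: F (halogen, monovalent) → 0 H
  atom 5: N, bond orders sum to 3 (valence 3) → 0 H
  atom 6: C, bond orders sum to 4 (valence 4) → 0 H
  atom 7: Cl (halogen, monovalent) → 0 H
  atom 8: C, bond orders sum to 4 (valence 4) → 0 H
  atom 9: C, bond orders sum to 4 (valence 4) → 0 H
  atom 10: O, bond orders sum to 2 (valence 2) → 0 H
  atom 11: C, bond orders sum to 1 (valence 4) → 3 H
  atom 12: C, bond orders sum to 4 (valence 4) → 0 H
  atom 13: C, bond orders sum to 4 (valence 4) → 0 H
  atom 14: O, bond orders sum to 2 (valence 2) → 0 H
  atom 15: O, bond orders sum to 2 (valence 2) → 0 H
  atom 16: C, bond orders sum to 1 (valence 4) → 3 H
Totals → C:9, H:6, Cl:1, F:2, N:1, O:3.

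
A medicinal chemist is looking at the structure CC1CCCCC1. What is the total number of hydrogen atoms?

14

Walk through each heavy atom and fill implicit hydrogens from standard valence (C 4, N 3, O 2, S 2, halogen 1):
  atom 1: C, bond orders sum to 1 (valence 4) → 3 H
  atom 2: C, bond orders sum to 3 (valence 4) → 1 H
  atom 3: C, bond orders sum to 2 (valence 4) → 2 H
  atom 4: C, bond orders sum to 2 (valence 4) → 2 H
  atom 5: C, bond orders sum to 2 (valence 4) → 2 H
  atom 6: C, bond orders sum to 2 (valence 4) → 2 H
  atom 7: C, bond orders sum to 2 (valence 4) → 2 H
Total hydrogens: 14.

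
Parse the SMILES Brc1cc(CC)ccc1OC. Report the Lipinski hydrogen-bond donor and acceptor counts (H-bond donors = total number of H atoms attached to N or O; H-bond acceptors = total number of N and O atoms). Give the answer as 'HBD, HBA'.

0, 1

Donors: find every N or O and count the H atoms it carries.
  atom 10 (O): bond orders sum to 2 → 0 H
Lipinski HBD = 0.
Acceptors: N atoms = 0, O atoms = 1 → HBA = 1.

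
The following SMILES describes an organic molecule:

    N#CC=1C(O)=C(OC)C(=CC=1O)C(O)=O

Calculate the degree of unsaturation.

7

Degree of unsaturation = (number of rings) + (number of π bonds).
Ring closures in the SMILES: 1.
π bonds: 4 double bonds (each 1 DoU), 1 triple bond (each 2 DoU) → 6 DoU from unsaturation.
Total DoU = 1 + 6 = 7.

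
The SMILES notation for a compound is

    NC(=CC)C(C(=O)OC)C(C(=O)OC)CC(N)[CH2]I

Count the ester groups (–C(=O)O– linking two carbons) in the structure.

2

The ester motif appears at heavy-atom positions 6, 11 in the SMILES.
Other groups present: 1 alkene, 2 primary amine.
Ester count: 2.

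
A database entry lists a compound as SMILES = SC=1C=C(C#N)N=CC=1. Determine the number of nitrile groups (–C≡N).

1

The nitrile motif appears at heavy-atom position 5 in the SMILES.
Other groups present: 1 thiol.
Nitrile count: 1.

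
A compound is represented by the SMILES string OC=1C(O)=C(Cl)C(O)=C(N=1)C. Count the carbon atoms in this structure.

Count every carbon token in the SMILES (each C, including those in ring-closure positions and inside branches).
Carbon count: 6.

6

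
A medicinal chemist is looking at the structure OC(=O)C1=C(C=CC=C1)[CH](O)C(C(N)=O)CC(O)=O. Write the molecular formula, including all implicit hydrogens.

C12H13NO6

Walk through each heavy atom and fill implicit hydrogens from standard valence (C 4, N 3, O 2, S 2, halogen 1):
  atom 1: O, bond orders sum to 1 (valence 2) → 1 H
  atom 2: C, bond orders sum to 4 (valence 4) → 0 H
  atom 3: O, bond orders sum to 2 (valence 2) → 0 H
  atom 4: C, bond orders sum to 4 (valence 4) → 0 H
  atom 5: C, bond orders sum to 4 (valence 4) → 0 H
  atom 6: C, bond orders sum to 3 (valence 4) → 1 H
  atom 7: C, bond orders sum to 3 (valence 4) → 1 H
  atom 8: C, bond orders sum to 3 (valence 4) → 1 H
  atom 9: C, bond orders sum to 3 (valence 4) → 1 H
  atom 10: C with explicit H count 1
  atom 11: O, bond orders sum to 1 (valence 2) → 1 H
  atom 12: C, bond orders sum to 3 (valence 4) → 1 H
  atom 13: C, bond orders sum to 4 (valence 4) → 0 H
  atom 14: N, bond orders sum to 1 (valence 3) → 2 H
  atom 15: O, bond orders sum to 2 (valence 2) → 0 H
  atom 16: C, bond orders sum to 2 (valence 4) → 2 H
  atom 17: C, bond orders sum to 4 (valence 4) → 0 H
  atom 18: O, bond orders sum to 1 (valence 2) → 1 H
  atom 19: O, bond orders sum to 2 (valence 2) → 0 H
Totals → C:12, H:13, N:1, O:6.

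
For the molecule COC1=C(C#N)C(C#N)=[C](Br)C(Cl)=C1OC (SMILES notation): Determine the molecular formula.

Walk through each heavy atom and fill implicit hydrogens from standard valence (C 4, N 3, O 2, S 2, halogen 1):
  atom 1: C, bond orders sum to 1 (valence 4) → 3 H
  atom 2: O, bond orders sum to 2 (valence 2) → 0 H
  atom 3: C, bond orders sum to 4 (valence 4) → 0 H
  atom 4: C, bond orders sum to 4 (valence 4) → 0 H
  atom 5: C, bond orders sum to 4 (valence 4) → 0 H
  atom 6: N, bond orders sum to 3 (valence 3) → 0 H
  atom 7: C, bond orders sum to 4 (valence 4) → 0 H
  atom 8: C, bond orders sum to 4 (valence 4) → 0 H
  atom 9: N, bond orders sum to 3 (valence 3) → 0 H
  atom 10: C with explicit H count 0
  atom 11: Br (halogen, monovalent) → 0 H
  atom 12: C, bond orders sum to 4 (valence 4) → 0 H
  atom 13: Cl (halogen, monovalent) → 0 H
  atom 14: C, bond orders sum to 4 (valence 4) → 0 H
  atom 15: O, bond orders sum to 2 (valence 2) → 0 H
  atom 16: C, bond orders sum to 1 (valence 4) → 3 H
Totals → C:10, H:6, Br:1, Cl:1, N:2, O:2.
In Hill order: C10H6BrClN2O2.

C10H6BrClN2O2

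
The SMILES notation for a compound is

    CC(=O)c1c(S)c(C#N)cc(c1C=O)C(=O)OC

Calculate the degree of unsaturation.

9

Molecular formula: C12H9NO4S.
DoU = (2C + 2 + N − H − X) / 2, where X is the halogen count and O/S are ignored.
    = (2·12 + 2 + 1 − 9 − 0) / 2 = 18 / 2 = 9.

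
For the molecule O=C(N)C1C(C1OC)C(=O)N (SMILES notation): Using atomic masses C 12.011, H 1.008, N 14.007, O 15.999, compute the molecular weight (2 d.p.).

158.16 g/mol

First, the molecular formula is C6H10N2O3 (counting implicit H from valence).
  C: 6 × 12.011 = 72.066
  H: 10 × 1.008 = 10.080
  N: 2 × 14.007 = 28.014
  O: 3 × 15.999 = 47.997
Sum: 6×12.011 + 10×1.008 + 2×14.007 + 3×15.999 = 158.157 → 158.16 g/mol.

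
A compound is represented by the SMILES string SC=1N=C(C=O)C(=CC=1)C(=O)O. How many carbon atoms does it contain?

Count every carbon token in the SMILES (each C, including those in ring-closure positions and inside branches).
Carbon count: 7.

7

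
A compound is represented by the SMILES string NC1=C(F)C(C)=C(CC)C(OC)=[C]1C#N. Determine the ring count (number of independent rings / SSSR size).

In SMILES, each pair of matching ring-closure digits denotes one ring-closing bond; the number of such bonds equals the number of independent rings.
Ring-closure bonds here: 1.

1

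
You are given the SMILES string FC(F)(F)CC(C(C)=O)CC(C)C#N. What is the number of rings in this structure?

0

In SMILES, each pair of matching ring-closure digits denotes one ring-closing bond; the number of such bonds equals the number of independent rings.
Ring-closure bonds here: 0.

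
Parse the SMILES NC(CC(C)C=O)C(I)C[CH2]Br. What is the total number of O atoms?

1

Scan the SMILES for O atoms (remember two-letter symbols like Cl and Br are single atoms).
Oxygen count: 1.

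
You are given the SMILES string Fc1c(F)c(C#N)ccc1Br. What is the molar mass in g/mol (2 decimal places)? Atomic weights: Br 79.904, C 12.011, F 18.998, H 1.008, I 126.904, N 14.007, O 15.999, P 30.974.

218.00 g/mol

First, the molecular formula is C7H2BrF2N (counting implicit H from valence).
  Br: 1 × 79.904 = 79.904
  C: 7 × 12.011 = 84.077
  F: 2 × 18.998 = 37.996
  H: 2 × 1.008 = 2.016
  N: 1 × 14.007 = 14.007
Sum: 1×79.904 + 7×12.011 + 2×18.998 + 2×1.008 + 1×14.007 = 218.000 → 218.00 g/mol.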